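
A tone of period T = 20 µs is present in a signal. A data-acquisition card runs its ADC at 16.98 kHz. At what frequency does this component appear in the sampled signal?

T = 20 µs → f = 1/T = 50 kHz.
50 kHz mod fs = 16.04 kHz.
16.04 kHz > fs/2 = 8.49 kHz, folds to fs − 16.04 kHz = 0.94 kHz.

0.94 kHz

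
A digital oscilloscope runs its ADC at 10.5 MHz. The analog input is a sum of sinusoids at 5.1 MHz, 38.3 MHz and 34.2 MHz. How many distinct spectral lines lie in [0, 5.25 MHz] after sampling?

fs/2 = 5.25 MHz.
5.1 MHz ≤ fs/2 = 5.25 MHz, passes unchanged.
38.3 MHz mod fs = 6.8 MHz.
6.8 MHz > fs/2 = 5.25 MHz, folds to fs − 6.8 MHz = 3.7 MHz.
34.2 MHz mod fs = 2.7 MHz.
2.7 MHz ≤ fs/2 = 5.25 MHz, appears at 2.7 MHz.
Distinct values: {2.7 MHz, 3.7 MHz, 5.1 MHz} → 3.

3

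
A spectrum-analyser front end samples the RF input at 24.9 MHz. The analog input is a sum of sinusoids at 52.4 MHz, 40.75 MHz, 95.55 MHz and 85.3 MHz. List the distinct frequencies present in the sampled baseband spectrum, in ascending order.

fs/2 = 12.45 MHz.
52.4 MHz mod fs = 2.6 MHz.
2.6 MHz ≤ fs/2 = 12.45 MHz, appears at 2.6 MHz.
40.75 MHz mod fs = 15.85 MHz.
15.85 MHz > fs/2 = 12.45 MHz, folds to fs − 15.85 MHz = 9.05 MHz.
95.55 MHz mod fs = 20.85 MHz.
20.85 MHz > fs/2 = 12.45 MHz, folds to fs − 20.85 MHz = 4.05 MHz.
85.3 MHz mod fs = 10.6 MHz.
10.6 MHz ≤ fs/2 = 12.45 MHz, appears at 10.6 MHz.
Distinct values: {2.6 MHz, 4.05 MHz, 9.05 MHz, 10.6 MHz}.

2.6 MHz, 4.05 MHz, 9.05 MHz, 10.6 MHz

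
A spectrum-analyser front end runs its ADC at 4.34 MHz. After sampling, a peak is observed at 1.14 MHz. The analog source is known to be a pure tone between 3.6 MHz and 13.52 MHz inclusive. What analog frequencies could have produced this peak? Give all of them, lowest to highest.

Frequencies that alias to 1.14 MHz are k·fs ± 1.14 MHz for integer k ≥ 0.
k=0: 1.14 MHz.
k=1: 3.2 MHz, 5.48 MHz.
k=2: 7.54 MHz, 9.82 MHz.
k=3: 11.88 MHz, 14.16 MHz.
k=4: 16.22 MHz, 18.5 MHz.
Within [3.6 MHz, 13.52 MHz]: 5.48 MHz, 7.54 MHz, 9.82 MHz, 11.88 MHz.

5.48 MHz, 7.54 MHz, 9.82 MHz, 11.88 MHz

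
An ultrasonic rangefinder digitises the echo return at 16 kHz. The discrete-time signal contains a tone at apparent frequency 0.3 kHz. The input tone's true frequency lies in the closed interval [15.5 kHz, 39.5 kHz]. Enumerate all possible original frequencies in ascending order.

15.7 kHz, 16.3 kHz, 31.7 kHz, 32.3 kHz

Frequencies that alias to 0.3 kHz are k·fs ± 0.3 kHz for integer k ≥ 0.
k=0: 0.3 kHz.
k=1: 15.7 kHz, 16.3 kHz.
k=2: 31.7 kHz, 32.3 kHz.
k=3: 47.7 kHz, 48.3 kHz.
Within [15.5 kHz, 39.5 kHz]: 15.7 kHz, 16.3 kHz, 31.7 kHz, 32.3 kHz.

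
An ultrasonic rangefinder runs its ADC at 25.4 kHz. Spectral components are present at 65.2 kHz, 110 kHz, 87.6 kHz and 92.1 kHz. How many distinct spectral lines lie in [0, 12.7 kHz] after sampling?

fs/2 = 12.7 kHz.
65.2 kHz mod fs = 14.4 kHz.
14.4 kHz > fs/2 = 12.7 kHz, folds to fs − 14.4 kHz = 11 kHz.
110 kHz mod fs = 8.4 kHz.
8.4 kHz ≤ fs/2 = 12.7 kHz, appears at 8.4 kHz.
87.6 kHz mod fs = 11.4 kHz.
11.4 kHz ≤ fs/2 = 12.7 kHz, appears at 11.4 kHz.
92.1 kHz mod fs = 15.9 kHz.
15.9 kHz > fs/2 = 12.7 kHz, folds to fs − 15.9 kHz = 9.5 kHz.
Distinct values: {8.4 kHz, 9.5 kHz, 11 kHz, 11.4 kHz} → 4.

4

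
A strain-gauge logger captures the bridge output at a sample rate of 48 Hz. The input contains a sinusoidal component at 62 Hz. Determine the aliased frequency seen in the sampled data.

14 Hz

62 Hz mod fs = 14 Hz.
14 Hz ≤ fs/2 = 24 Hz, appears at 14 Hz.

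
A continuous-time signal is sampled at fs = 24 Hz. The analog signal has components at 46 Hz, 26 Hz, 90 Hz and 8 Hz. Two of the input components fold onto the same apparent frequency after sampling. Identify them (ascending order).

fs/2 = 12 Hz.
46 Hz mod fs = 22 Hz.
22 Hz > fs/2 = 12 Hz, folds to fs − 22 Hz = 2 Hz.
26 Hz mod fs = 2 Hz.
2 Hz ≤ fs/2 = 12 Hz, appears at 2 Hz.
90 Hz mod fs = 18 Hz.
18 Hz > fs/2 = 12 Hz, folds to fs − 18 Hz = 6 Hz.
8 Hz ≤ fs/2 = 12 Hz, passes unchanged.
26 Hz and 46 Hz both map to 2 Hz.

26 Hz, 46 Hz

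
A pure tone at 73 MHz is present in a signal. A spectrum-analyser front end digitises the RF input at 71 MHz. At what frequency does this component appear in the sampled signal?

2 MHz

73 MHz mod fs = 2 MHz.
2 MHz ≤ fs/2 = 35.5 MHz, appears at 2 MHz.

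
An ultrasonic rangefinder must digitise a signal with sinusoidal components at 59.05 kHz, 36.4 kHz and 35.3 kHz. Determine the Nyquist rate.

Highest-frequency component: 59.05 kHz.
Nyquist rate = 2 × 59.05 kHz = 118.1 kHz.

118.1 kHz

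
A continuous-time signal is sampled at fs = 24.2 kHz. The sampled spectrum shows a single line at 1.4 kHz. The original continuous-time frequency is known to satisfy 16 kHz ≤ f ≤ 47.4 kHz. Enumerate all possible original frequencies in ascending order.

Frequencies that alias to 1.4 kHz are k·fs ± 1.4 kHz for integer k ≥ 0.
k=0: 1.4 kHz.
k=1: 22.8 kHz, 25.6 kHz.
k=2: 47 kHz, 49.8 kHz.
k=3: 71.2 kHz, 74 kHz.
Within [16 kHz, 47.4 kHz]: 22.8 kHz, 25.6 kHz, 47 kHz.

22.8 kHz, 25.6 kHz, 47 kHz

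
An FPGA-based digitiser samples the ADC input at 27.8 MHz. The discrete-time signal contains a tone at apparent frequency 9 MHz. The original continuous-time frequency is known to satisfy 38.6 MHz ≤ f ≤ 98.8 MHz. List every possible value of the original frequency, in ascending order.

Frequencies that alias to 9 MHz are k·fs ± 9 MHz for integer k ≥ 0.
k=0: 9 MHz.
k=1: 18.8 MHz, 36.8 MHz.
k=2: 46.6 MHz, 64.6 MHz.
k=3: 74.4 MHz, 92.4 MHz.
k=4: 102.2 MHz, 120.2 MHz.
Within [38.6 MHz, 98.8 MHz]: 46.6 MHz, 64.6 MHz, 74.4 MHz, 92.4 MHz.

46.6 MHz, 64.6 MHz, 74.4 MHz, 92.4 MHz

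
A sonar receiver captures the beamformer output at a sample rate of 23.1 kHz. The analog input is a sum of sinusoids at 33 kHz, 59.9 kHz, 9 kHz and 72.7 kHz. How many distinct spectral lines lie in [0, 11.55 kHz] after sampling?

fs/2 = 11.55 kHz.
33 kHz mod fs = 9.9 kHz.
9.9 kHz ≤ fs/2 = 11.55 kHz, appears at 9.9 kHz.
59.9 kHz mod fs = 13.7 kHz.
13.7 kHz > fs/2 = 11.55 kHz, folds to fs − 13.7 kHz = 9.4 kHz.
9 kHz ≤ fs/2 = 11.55 kHz, passes unchanged.
72.7 kHz mod fs = 3.4 kHz.
3.4 kHz ≤ fs/2 = 11.55 kHz, appears at 3.4 kHz.
Distinct values: {3.4 kHz, 9 kHz, 9.4 kHz, 9.9 kHz} → 4.

4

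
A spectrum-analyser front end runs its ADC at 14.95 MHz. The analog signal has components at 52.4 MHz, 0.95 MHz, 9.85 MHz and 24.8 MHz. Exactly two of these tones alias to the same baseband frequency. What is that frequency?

5.1 MHz

fs/2 = 7.475 MHz.
52.4 MHz mod fs = 7.55 MHz.
7.55 MHz > fs/2 = 7.475 MHz, folds to fs − 7.55 MHz = 7.4 MHz.
0.95 MHz ≤ fs/2 = 7.475 MHz, passes unchanged.
9.85 MHz > fs/2 = 7.475 MHz, folds to fs − 9.85 MHz = 5.1 MHz.
24.8 MHz mod fs = 9.85 MHz.
9.85 MHz > fs/2 = 7.475 MHz, folds to fs − 9.85 MHz = 5.1 MHz.
9.85 MHz and 24.8 MHz both map to 5.1 MHz.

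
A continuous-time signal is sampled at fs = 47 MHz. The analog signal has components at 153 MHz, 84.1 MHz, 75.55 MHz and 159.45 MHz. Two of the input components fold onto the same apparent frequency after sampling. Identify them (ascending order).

fs/2 = 23.5 MHz.
153 MHz mod fs = 12 MHz.
12 MHz ≤ fs/2 = 23.5 MHz, appears at 12 MHz.
84.1 MHz mod fs = 37.1 MHz.
37.1 MHz > fs/2 = 23.5 MHz, folds to fs − 37.1 MHz = 9.9 MHz.
75.55 MHz mod fs = 28.55 MHz.
28.55 MHz > fs/2 = 23.5 MHz, folds to fs − 28.55 MHz = 18.45 MHz.
159.45 MHz mod fs = 18.45 MHz.
18.45 MHz ≤ fs/2 = 23.5 MHz, appears at 18.45 MHz.
75.55 MHz and 159.45 MHz both map to 18.45 MHz.

75.55 MHz, 159.45 MHz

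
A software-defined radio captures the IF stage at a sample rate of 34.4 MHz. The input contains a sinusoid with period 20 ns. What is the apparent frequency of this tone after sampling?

15.6 MHz

T = 20 ns → f = 1/T = 50 MHz.
50 MHz mod fs = 15.6 MHz.
15.6 MHz ≤ fs/2 = 17.2 MHz, appears at 15.6 MHz.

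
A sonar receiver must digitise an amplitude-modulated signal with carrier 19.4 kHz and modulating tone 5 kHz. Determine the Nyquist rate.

48.8 kHz

AM sidebands sit at fc ± fm = 14.4 kHz and 24.4 kHz.
Highest-frequency component: 24.4 kHz.
Nyquist rate = 2 × 24.4 kHz = 48.8 kHz.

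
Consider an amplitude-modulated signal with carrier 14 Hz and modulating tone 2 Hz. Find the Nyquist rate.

AM sidebands sit at fc ± fm = 12 Hz and 16 Hz.
Highest-frequency component: 16 Hz.
Nyquist rate = 2 × 16 Hz = 32 Hz.

32 Hz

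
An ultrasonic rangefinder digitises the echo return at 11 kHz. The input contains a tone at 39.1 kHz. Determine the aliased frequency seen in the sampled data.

39.1 kHz mod fs = 6.1 kHz.
6.1 kHz > fs/2 = 5.5 kHz, folds to fs − 6.1 kHz = 4.9 kHz.

4.9 kHz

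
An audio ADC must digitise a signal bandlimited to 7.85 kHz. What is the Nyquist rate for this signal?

Nyquist rate = 2 × 7.85 kHz = 15.7 kHz.

15.7 kHz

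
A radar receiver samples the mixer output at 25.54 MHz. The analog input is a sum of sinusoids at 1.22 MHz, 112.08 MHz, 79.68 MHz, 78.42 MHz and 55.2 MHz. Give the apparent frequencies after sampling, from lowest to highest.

1.22 MHz, 1.8 MHz, 3.06 MHz, 4.12 MHz, 9.92 MHz

fs/2 = 12.77 MHz.
1.22 MHz ≤ fs/2 = 12.77 MHz, passes unchanged.
112.08 MHz mod fs = 9.92 MHz.
9.92 MHz ≤ fs/2 = 12.77 MHz, appears at 9.92 MHz.
79.68 MHz mod fs = 3.06 MHz.
3.06 MHz ≤ fs/2 = 12.77 MHz, appears at 3.06 MHz.
78.42 MHz mod fs = 1.8 MHz.
1.8 MHz ≤ fs/2 = 12.77 MHz, appears at 1.8 MHz.
55.2 MHz mod fs = 4.12 MHz.
4.12 MHz ≤ fs/2 = 12.77 MHz, appears at 4.12 MHz.
Distinct values: {1.22 MHz, 1.8 MHz, 3.06 MHz, 4.12 MHz, 9.92 MHz}.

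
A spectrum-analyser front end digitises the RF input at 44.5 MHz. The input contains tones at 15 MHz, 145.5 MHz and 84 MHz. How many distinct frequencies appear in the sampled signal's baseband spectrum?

3

fs/2 = 22.25 MHz.
15 MHz ≤ fs/2 = 22.25 MHz, passes unchanged.
145.5 MHz mod fs = 12 MHz.
12 MHz ≤ fs/2 = 22.25 MHz, appears at 12 MHz.
84 MHz mod fs = 39.5 MHz.
39.5 MHz > fs/2 = 22.25 MHz, folds to fs − 39.5 MHz = 5 MHz.
Distinct values: {5 MHz, 12 MHz, 15 MHz} → 3.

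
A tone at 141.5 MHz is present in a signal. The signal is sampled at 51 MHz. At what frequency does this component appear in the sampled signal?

141.5 MHz mod fs = 39.5 MHz.
39.5 MHz > fs/2 = 25.5 MHz, folds to fs − 39.5 MHz = 11.5 MHz.

11.5 MHz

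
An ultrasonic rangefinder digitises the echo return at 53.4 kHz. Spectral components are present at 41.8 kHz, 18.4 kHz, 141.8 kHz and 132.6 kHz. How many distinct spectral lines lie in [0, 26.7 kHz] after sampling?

fs/2 = 26.7 kHz.
41.8 kHz > fs/2 = 26.7 kHz, folds to fs − 41.8 kHz = 11.6 kHz.
18.4 kHz ≤ fs/2 = 26.7 kHz, passes unchanged.
141.8 kHz mod fs = 35 kHz.
35 kHz > fs/2 = 26.7 kHz, folds to fs − 35 kHz = 18.4 kHz.
132.6 kHz mod fs = 25.8 kHz.
25.8 kHz ≤ fs/2 = 26.7 kHz, appears at 25.8 kHz.
Distinct values: {11.6 kHz, 18.4 kHz, 25.8 kHz} → 3.

3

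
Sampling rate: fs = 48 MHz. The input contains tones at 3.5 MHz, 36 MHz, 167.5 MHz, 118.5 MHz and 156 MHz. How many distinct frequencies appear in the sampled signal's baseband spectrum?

4

fs/2 = 24 MHz.
3.5 MHz ≤ fs/2 = 24 MHz, passes unchanged.
36 MHz > fs/2 = 24 MHz, folds to fs − 36 MHz = 12 MHz.
167.5 MHz mod fs = 23.5 MHz.
23.5 MHz ≤ fs/2 = 24 MHz, appears at 23.5 MHz.
118.5 MHz mod fs = 22.5 MHz.
22.5 MHz ≤ fs/2 = 24 MHz, appears at 22.5 MHz.
156 MHz mod fs = 12 MHz.
12 MHz ≤ fs/2 = 24 MHz, appears at 12 MHz.
Distinct values: {3.5 MHz, 12 MHz, 22.5 MHz, 23.5 MHz} → 4.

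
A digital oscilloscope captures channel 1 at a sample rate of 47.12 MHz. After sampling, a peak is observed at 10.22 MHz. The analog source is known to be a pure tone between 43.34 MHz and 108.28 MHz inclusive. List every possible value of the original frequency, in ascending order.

Frequencies that alias to 10.22 MHz are k·fs ± 10.22 MHz for integer k ≥ 0.
k=0: 10.22 MHz.
k=1: 36.9 MHz, 57.34 MHz.
k=2: 84.02 MHz, 104.46 MHz.
k=3: 131.14 MHz, 151.58 MHz.
Within [43.34 MHz, 108.28 MHz]: 57.34 MHz, 84.02 MHz, 104.46 MHz.

57.34 MHz, 84.02 MHz, 104.46 MHz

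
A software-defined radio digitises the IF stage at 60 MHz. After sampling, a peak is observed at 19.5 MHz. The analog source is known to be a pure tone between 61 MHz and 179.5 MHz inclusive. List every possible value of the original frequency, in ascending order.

Frequencies that alias to 19.5 MHz are k·fs ± 19.5 MHz for integer k ≥ 0.
k=0: 19.5 MHz.
k=1: 40.5 MHz, 79.5 MHz.
k=2: 100.5 MHz, 139.5 MHz.
k=3: 160.5 MHz, 199.5 MHz.
k=4: 220.5 MHz, 259.5 MHz.
Within [61 MHz, 179.5 MHz]: 79.5 MHz, 100.5 MHz, 139.5 MHz, 160.5 MHz.

79.5 MHz, 100.5 MHz, 139.5 MHz, 160.5 MHz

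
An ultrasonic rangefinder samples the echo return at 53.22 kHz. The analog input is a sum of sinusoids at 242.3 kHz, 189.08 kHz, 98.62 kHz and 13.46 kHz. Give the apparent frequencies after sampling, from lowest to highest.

7.82 kHz, 13.46 kHz, 23.8 kHz

fs/2 = 26.61 kHz.
242.3 kHz mod fs = 29.42 kHz.
29.42 kHz > fs/2 = 26.61 kHz, folds to fs − 29.42 kHz = 23.8 kHz.
189.08 kHz mod fs = 29.42 kHz.
29.42 kHz > fs/2 = 26.61 kHz, folds to fs − 29.42 kHz = 23.8 kHz.
98.62 kHz mod fs = 45.4 kHz.
45.4 kHz > fs/2 = 26.61 kHz, folds to fs − 45.4 kHz = 7.82 kHz.
13.46 kHz ≤ fs/2 = 26.61 kHz, passes unchanged.
Distinct values: {7.82 kHz, 13.46 kHz, 23.8 kHz}.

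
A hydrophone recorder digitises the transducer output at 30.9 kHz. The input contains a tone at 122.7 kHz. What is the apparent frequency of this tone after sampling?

0.9 kHz

122.7 kHz mod fs = 30 kHz.
30 kHz > fs/2 = 15.45 kHz, folds to fs − 30 kHz = 0.9 kHz.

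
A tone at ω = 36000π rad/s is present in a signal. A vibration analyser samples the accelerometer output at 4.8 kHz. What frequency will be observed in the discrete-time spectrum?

ω = 36000π rad/s → f = ω/(2π) = 18000 Hz = 18 kHz.
18 kHz mod fs = 3.6 kHz.
3.6 kHz > fs/2 = 2.4 kHz, folds to fs − 3.6 kHz = 1.2 kHz.

1.2 kHz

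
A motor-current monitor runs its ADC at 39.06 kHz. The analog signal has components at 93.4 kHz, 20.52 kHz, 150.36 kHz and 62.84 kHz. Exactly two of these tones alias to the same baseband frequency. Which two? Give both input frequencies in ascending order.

fs/2 = 19.53 kHz.
93.4 kHz mod fs = 15.28 kHz.
15.28 kHz ≤ fs/2 = 19.53 kHz, appears at 15.28 kHz.
20.52 kHz > fs/2 = 19.53 kHz, folds to fs − 20.52 kHz = 18.54 kHz.
150.36 kHz mod fs = 33.18 kHz.
33.18 kHz > fs/2 = 19.53 kHz, folds to fs − 33.18 kHz = 5.88 kHz.
62.84 kHz mod fs = 23.78 kHz.
23.78 kHz > fs/2 = 19.53 kHz, folds to fs − 23.78 kHz = 15.28 kHz.
62.84 kHz and 93.4 kHz both map to 15.28 kHz.

62.84 kHz, 93.4 kHz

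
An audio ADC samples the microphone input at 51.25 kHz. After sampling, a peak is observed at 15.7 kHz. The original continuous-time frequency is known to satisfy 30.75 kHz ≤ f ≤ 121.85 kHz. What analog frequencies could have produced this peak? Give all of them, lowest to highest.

35.55 kHz, 66.95 kHz, 86.8 kHz, 118.2 kHz

Frequencies that alias to 15.7 kHz are k·fs ± 15.7 kHz for integer k ≥ 0.
k=0: 15.7 kHz.
k=1: 35.55 kHz, 66.95 kHz.
k=2: 86.8 kHz, 118.2 kHz.
k=3: 138.05 kHz, 169.45 kHz.
Within [30.75 kHz, 121.85 kHz]: 35.55 kHz, 66.95 kHz, 86.8 kHz, 118.2 kHz.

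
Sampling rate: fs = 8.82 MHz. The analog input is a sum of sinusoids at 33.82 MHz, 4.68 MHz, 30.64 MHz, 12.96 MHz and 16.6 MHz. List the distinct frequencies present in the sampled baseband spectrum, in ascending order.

1.04 MHz, 1.46 MHz, 4.14 MHz, 4.18 MHz

fs/2 = 4.41 MHz.
33.82 MHz mod fs = 7.36 MHz.
7.36 MHz > fs/2 = 4.41 MHz, folds to fs − 7.36 MHz = 1.46 MHz.
4.68 MHz > fs/2 = 4.41 MHz, folds to fs − 4.68 MHz = 4.14 MHz.
30.64 MHz mod fs = 4.18 MHz.
4.18 MHz ≤ fs/2 = 4.41 MHz, appears at 4.18 MHz.
12.96 MHz mod fs = 4.14 MHz.
4.14 MHz ≤ fs/2 = 4.41 MHz, appears at 4.14 MHz.
16.6 MHz mod fs = 7.78 MHz.
7.78 MHz > fs/2 = 4.41 MHz, folds to fs − 7.78 MHz = 1.04 MHz.
Distinct values: {1.04 MHz, 1.46 MHz, 4.14 MHz, 4.18 MHz}.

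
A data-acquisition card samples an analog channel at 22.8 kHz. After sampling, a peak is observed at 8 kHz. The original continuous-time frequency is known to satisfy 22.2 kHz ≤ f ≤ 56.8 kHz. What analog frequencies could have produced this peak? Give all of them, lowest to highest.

30.8 kHz, 37.6 kHz, 53.6 kHz

Frequencies that alias to 8 kHz are k·fs ± 8 kHz for integer k ≥ 0.
k=0: 8 kHz.
k=1: 14.8 kHz, 30.8 kHz.
k=2: 37.6 kHz, 53.6 kHz.
k=3: 60.4 kHz, 76.4 kHz.
Within [22.2 kHz, 56.8 kHz]: 30.8 kHz, 37.6 kHz, 53.6 kHz.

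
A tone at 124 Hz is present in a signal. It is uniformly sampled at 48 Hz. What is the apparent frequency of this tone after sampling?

124 Hz mod fs = 28 Hz.
28 Hz > fs/2 = 24 Hz, folds to fs − 28 Hz = 20 Hz.

20 Hz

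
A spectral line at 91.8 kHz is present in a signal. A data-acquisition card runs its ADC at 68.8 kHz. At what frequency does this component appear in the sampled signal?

23 kHz

91.8 kHz mod fs = 23 kHz.
23 kHz ≤ fs/2 = 34.4 kHz, appears at 23 kHz.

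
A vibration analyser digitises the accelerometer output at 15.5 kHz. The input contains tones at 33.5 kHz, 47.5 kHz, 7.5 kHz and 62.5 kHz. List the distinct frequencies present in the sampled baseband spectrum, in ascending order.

fs/2 = 7.75 kHz.
33.5 kHz mod fs = 2.5 kHz.
2.5 kHz ≤ fs/2 = 7.75 kHz, appears at 2.5 kHz.
47.5 kHz mod fs = 1 kHz.
1 kHz ≤ fs/2 = 7.75 kHz, appears at 1 kHz.
7.5 kHz ≤ fs/2 = 7.75 kHz, passes unchanged.
62.5 kHz mod fs = 0.5 kHz.
0.5 kHz ≤ fs/2 = 7.75 kHz, appears at 0.5 kHz.
Distinct values: {0.5 kHz, 1 kHz, 2.5 kHz, 7.5 kHz}.

0.5 kHz, 1 kHz, 2.5 kHz, 7.5 kHz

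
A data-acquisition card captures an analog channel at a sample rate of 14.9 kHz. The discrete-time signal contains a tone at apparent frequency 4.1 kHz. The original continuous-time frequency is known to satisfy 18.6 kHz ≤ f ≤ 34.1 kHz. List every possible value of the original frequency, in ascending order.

Frequencies that alias to 4.1 kHz are k·fs ± 4.1 kHz for integer k ≥ 0.
k=0: 4.1 kHz.
k=1: 10.8 kHz, 19 kHz.
k=2: 25.7 kHz, 33.9 kHz.
k=3: 40.6 kHz, 48.8 kHz.
Within [18.6 kHz, 34.1 kHz]: 19 kHz, 25.7 kHz, 33.9 kHz.

19 kHz, 25.7 kHz, 33.9 kHz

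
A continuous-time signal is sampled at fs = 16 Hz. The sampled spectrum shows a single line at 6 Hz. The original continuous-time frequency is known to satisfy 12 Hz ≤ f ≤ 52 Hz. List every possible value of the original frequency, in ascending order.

Frequencies that alias to 6 Hz are k·fs ± 6 Hz for integer k ≥ 0.
k=0: 6 Hz.
k=1: 10 Hz, 22 Hz.
k=2: 26 Hz, 38 Hz.
k=3: 42 Hz, 54 Hz.
k=4: 58 Hz, 70 Hz.
Within [12 Hz, 52 Hz]: 22 Hz, 26 Hz, 38 Hz, 42 Hz.

22 Hz, 26 Hz, 38 Hz, 42 Hz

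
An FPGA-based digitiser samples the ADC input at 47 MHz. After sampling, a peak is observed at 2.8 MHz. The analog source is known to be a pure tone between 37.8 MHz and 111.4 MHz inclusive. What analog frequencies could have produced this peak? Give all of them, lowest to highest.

44.2 MHz, 49.8 MHz, 91.2 MHz, 96.8 MHz

Frequencies that alias to 2.8 MHz are k·fs ± 2.8 MHz for integer k ≥ 0.
k=0: 2.8 MHz.
k=1: 44.2 MHz, 49.8 MHz.
k=2: 91.2 MHz, 96.8 MHz.
k=3: 138.2 MHz, 143.8 MHz.
Within [37.8 MHz, 111.4 MHz]: 44.2 MHz, 49.8 MHz, 91.2 MHz, 96.8 MHz.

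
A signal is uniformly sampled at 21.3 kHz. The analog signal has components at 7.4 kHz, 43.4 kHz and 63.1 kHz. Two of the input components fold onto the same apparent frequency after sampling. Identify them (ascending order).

43.4 kHz, 63.1 kHz

fs/2 = 10.65 kHz.
7.4 kHz ≤ fs/2 = 10.65 kHz, passes unchanged.
43.4 kHz mod fs = 0.8 kHz.
0.8 kHz ≤ fs/2 = 10.65 kHz, appears at 0.8 kHz.
63.1 kHz mod fs = 20.5 kHz.
20.5 kHz > fs/2 = 10.65 kHz, folds to fs − 20.5 kHz = 0.8 kHz.
43.4 kHz and 63.1 kHz both map to 0.8 kHz.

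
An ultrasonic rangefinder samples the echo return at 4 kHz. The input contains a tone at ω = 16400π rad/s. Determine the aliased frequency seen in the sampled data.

0.2 kHz

ω = 16400π rad/s → f = ω/(2π) = 8200 Hz = 8.2 kHz.
8.2 kHz mod fs = 0.2 kHz.
0.2 kHz ≤ fs/2 = 2 kHz, appears at 0.2 kHz.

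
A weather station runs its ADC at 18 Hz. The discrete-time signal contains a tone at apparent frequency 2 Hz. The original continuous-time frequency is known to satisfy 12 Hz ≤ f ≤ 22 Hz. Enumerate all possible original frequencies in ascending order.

16 Hz, 20 Hz

Frequencies that alias to 2 Hz are k·fs ± 2 Hz for integer k ≥ 0.
k=0: 2 Hz.
k=1: 16 Hz, 20 Hz.
k=2: 34 Hz, 38 Hz.
Within [12 Hz, 22 Hz]: 16 Hz, 20 Hz.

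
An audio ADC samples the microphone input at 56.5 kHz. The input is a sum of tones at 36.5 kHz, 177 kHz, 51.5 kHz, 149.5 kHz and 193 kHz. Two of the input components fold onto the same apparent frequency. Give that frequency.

fs/2 = 28.25 kHz.
36.5 kHz > fs/2 = 28.25 kHz, folds to fs − 36.5 kHz = 20 kHz.
177 kHz mod fs = 7.5 kHz.
7.5 kHz ≤ fs/2 = 28.25 kHz, appears at 7.5 kHz.
51.5 kHz > fs/2 = 28.25 kHz, folds to fs − 51.5 kHz = 5 kHz.
149.5 kHz mod fs = 36.5 kHz.
36.5 kHz > fs/2 = 28.25 kHz, folds to fs − 36.5 kHz = 20 kHz.
193 kHz mod fs = 23.5 kHz.
23.5 kHz ≤ fs/2 = 28.25 kHz, appears at 23.5 kHz.
36.5 kHz and 149.5 kHz both map to 20 kHz.

20 kHz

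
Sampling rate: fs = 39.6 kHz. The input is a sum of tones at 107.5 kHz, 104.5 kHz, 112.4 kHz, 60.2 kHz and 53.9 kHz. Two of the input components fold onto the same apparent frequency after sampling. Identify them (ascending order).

fs/2 = 19.8 kHz.
107.5 kHz mod fs = 28.3 kHz.
28.3 kHz > fs/2 = 19.8 kHz, folds to fs − 28.3 kHz = 11.3 kHz.
104.5 kHz mod fs = 25.3 kHz.
25.3 kHz > fs/2 = 19.8 kHz, folds to fs − 25.3 kHz = 14.3 kHz.
112.4 kHz mod fs = 33.2 kHz.
33.2 kHz > fs/2 = 19.8 kHz, folds to fs − 33.2 kHz = 6.4 kHz.
60.2 kHz mod fs = 20.6 kHz.
20.6 kHz > fs/2 = 19.8 kHz, folds to fs − 20.6 kHz = 19 kHz.
53.9 kHz mod fs = 14.3 kHz.
14.3 kHz ≤ fs/2 = 19.8 kHz, appears at 14.3 kHz.
53.9 kHz and 104.5 kHz both map to 14.3 kHz.

53.9 kHz, 104.5 kHz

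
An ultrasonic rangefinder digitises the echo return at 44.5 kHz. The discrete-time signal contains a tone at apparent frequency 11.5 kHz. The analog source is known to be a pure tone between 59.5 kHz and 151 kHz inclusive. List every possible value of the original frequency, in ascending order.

Frequencies that alias to 11.5 kHz are k·fs ± 11.5 kHz for integer k ≥ 0.
k=0: 11.5 kHz.
k=1: 33 kHz, 56 kHz.
k=2: 77.5 kHz, 100.5 kHz.
k=3: 122 kHz, 145 kHz.
k=4: 166.5 kHz, 189.5 kHz.
Within [59.5 kHz, 151 kHz]: 77.5 kHz, 100.5 kHz, 122 kHz, 145 kHz.

77.5 kHz, 100.5 kHz, 122 kHz, 145 kHz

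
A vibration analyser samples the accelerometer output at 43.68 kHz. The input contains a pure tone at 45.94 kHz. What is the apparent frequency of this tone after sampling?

45.94 kHz mod fs = 2.26 kHz.
2.26 kHz ≤ fs/2 = 21.84 kHz, appears at 2.26 kHz.

2.26 kHz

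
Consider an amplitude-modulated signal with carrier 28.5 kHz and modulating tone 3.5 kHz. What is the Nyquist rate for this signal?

64 kHz

AM sidebands sit at fc ± fm = 25 kHz and 32 kHz.
Highest-frequency component: 32 kHz.
Nyquist rate = 2 × 32 kHz = 64 kHz.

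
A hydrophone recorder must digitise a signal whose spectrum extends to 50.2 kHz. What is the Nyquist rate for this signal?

Nyquist rate = 2 × 50.2 kHz = 100.4 kHz.

100.4 kHz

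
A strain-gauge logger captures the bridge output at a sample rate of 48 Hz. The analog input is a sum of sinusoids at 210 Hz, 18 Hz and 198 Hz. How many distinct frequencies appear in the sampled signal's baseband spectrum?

fs/2 = 24 Hz.
210 Hz mod fs = 18 Hz.
18 Hz ≤ fs/2 = 24 Hz, appears at 18 Hz.
18 Hz ≤ fs/2 = 24 Hz, passes unchanged.
198 Hz mod fs = 6 Hz.
6 Hz ≤ fs/2 = 24 Hz, appears at 6 Hz.
Distinct values: {6 Hz, 18 Hz} → 2.

2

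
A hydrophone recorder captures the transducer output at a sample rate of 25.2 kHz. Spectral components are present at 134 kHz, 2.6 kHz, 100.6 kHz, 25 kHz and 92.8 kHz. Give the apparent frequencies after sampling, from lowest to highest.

fs/2 = 12.6 kHz.
134 kHz mod fs = 8 kHz.
8 kHz ≤ fs/2 = 12.6 kHz, appears at 8 kHz.
2.6 kHz ≤ fs/2 = 12.6 kHz, passes unchanged.
100.6 kHz mod fs = 25 kHz.
25 kHz > fs/2 = 12.6 kHz, folds to fs − 25 kHz = 0.2 kHz.
25 kHz > fs/2 = 12.6 kHz, folds to fs − 25 kHz = 0.2 kHz.
92.8 kHz mod fs = 17.2 kHz.
17.2 kHz > fs/2 = 12.6 kHz, folds to fs − 17.2 kHz = 8 kHz.
Distinct values: {0.2 kHz, 2.6 kHz, 8 kHz}.

0.2 kHz, 2.6 kHz, 8 kHz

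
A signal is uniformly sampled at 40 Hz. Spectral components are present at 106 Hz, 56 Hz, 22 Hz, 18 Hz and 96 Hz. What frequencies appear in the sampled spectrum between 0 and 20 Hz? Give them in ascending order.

fs/2 = 20 Hz.
106 Hz mod fs = 26 Hz.
26 Hz > fs/2 = 20 Hz, folds to fs − 26 Hz = 14 Hz.
56 Hz mod fs = 16 Hz.
16 Hz ≤ fs/2 = 20 Hz, appears at 16 Hz.
22 Hz > fs/2 = 20 Hz, folds to fs − 22 Hz = 18 Hz.
18 Hz ≤ fs/2 = 20 Hz, passes unchanged.
96 Hz mod fs = 16 Hz.
16 Hz ≤ fs/2 = 20 Hz, appears at 16 Hz.
Distinct values: {14 Hz, 16 Hz, 18 Hz}.

14 Hz, 16 Hz, 18 Hz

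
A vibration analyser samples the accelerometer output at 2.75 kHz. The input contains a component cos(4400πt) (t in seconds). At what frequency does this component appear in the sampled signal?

0.55 kHz

ω = 4400π rad/s → f = ω/(2π) = 2200 Hz = 2.2 kHz.
2.2 kHz > fs/2 = 1.375 kHz, folds to fs − 2.2 kHz = 0.55 kHz.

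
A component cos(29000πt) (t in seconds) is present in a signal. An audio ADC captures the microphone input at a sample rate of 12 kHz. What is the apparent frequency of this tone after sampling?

ω = 29000π rad/s → f = ω/(2π) = 14500 Hz = 14.5 kHz.
14.5 kHz mod fs = 2.5 kHz.
2.5 kHz ≤ fs/2 = 6 kHz, appears at 2.5 kHz.

2.5 kHz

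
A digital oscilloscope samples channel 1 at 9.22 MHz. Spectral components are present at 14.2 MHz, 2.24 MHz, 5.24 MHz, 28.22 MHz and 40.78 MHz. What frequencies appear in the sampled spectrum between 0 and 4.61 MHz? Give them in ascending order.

0.56 MHz, 2.24 MHz, 3.9 MHz, 3.98 MHz, 4.24 MHz

fs/2 = 4.61 MHz.
14.2 MHz mod fs = 4.98 MHz.
4.98 MHz > fs/2 = 4.61 MHz, folds to fs − 4.98 MHz = 4.24 MHz.
2.24 MHz ≤ fs/2 = 4.61 MHz, passes unchanged.
5.24 MHz > fs/2 = 4.61 MHz, folds to fs − 5.24 MHz = 3.98 MHz.
28.22 MHz mod fs = 0.56 MHz.
0.56 MHz ≤ fs/2 = 4.61 MHz, appears at 0.56 MHz.
40.78 MHz mod fs = 3.9 MHz.
3.9 MHz ≤ fs/2 = 4.61 MHz, appears at 3.9 MHz.
Distinct values: {0.56 MHz, 2.24 MHz, 3.9 MHz, 3.98 MHz, 4.24 MHz}.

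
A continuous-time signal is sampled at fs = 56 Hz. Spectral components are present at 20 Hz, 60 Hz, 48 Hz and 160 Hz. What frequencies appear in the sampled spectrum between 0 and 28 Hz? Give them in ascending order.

fs/2 = 28 Hz.
20 Hz ≤ fs/2 = 28 Hz, passes unchanged.
60 Hz mod fs = 4 Hz.
4 Hz ≤ fs/2 = 28 Hz, appears at 4 Hz.
48 Hz > fs/2 = 28 Hz, folds to fs − 48 Hz = 8 Hz.
160 Hz mod fs = 48 Hz.
48 Hz > fs/2 = 28 Hz, folds to fs − 48 Hz = 8 Hz.
Distinct values: {4 Hz, 8 Hz, 20 Hz}.

4 Hz, 8 Hz, 20 Hz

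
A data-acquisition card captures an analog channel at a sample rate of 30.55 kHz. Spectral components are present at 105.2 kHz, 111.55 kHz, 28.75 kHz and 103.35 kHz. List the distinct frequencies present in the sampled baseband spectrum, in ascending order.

1.8 kHz, 10.65 kHz, 11.7 kHz, 13.55 kHz

fs/2 = 15.275 kHz.
105.2 kHz mod fs = 13.55 kHz.
13.55 kHz ≤ fs/2 = 15.275 kHz, appears at 13.55 kHz.
111.55 kHz mod fs = 19.9 kHz.
19.9 kHz > fs/2 = 15.275 kHz, folds to fs − 19.9 kHz = 10.65 kHz.
28.75 kHz > fs/2 = 15.275 kHz, folds to fs − 28.75 kHz = 1.8 kHz.
103.35 kHz mod fs = 11.7 kHz.
11.7 kHz ≤ fs/2 = 15.275 kHz, appears at 11.7 kHz.
Distinct values: {1.8 kHz, 10.65 kHz, 11.7 kHz, 13.55 kHz}.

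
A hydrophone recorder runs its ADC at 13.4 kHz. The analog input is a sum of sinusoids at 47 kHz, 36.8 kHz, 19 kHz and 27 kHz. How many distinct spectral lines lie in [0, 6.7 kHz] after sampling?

4

fs/2 = 6.7 kHz.
47 kHz mod fs = 6.8 kHz.
6.8 kHz > fs/2 = 6.7 kHz, folds to fs − 6.8 kHz = 6.6 kHz.
36.8 kHz mod fs = 10 kHz.
10 kHz > fs/2 = 6.7 kHz, folds to fs − 10 kHz = 3.4 kHz.
19 kHz mod fs = 5.6 kHz.
5.6 kHz ≤ fs/2 = 6.7 kHz, appears at 5.6 kHz.
27 kHz mod fs = 0.2 kHz.
0.2 kHz ≤ fs/2 = 6.7 kHz, appears at 0.2 kHz.
Distinct values: {0.2 kHz, 3.4 kHz, 5.6 kHz, 6.6 kHz} → 4.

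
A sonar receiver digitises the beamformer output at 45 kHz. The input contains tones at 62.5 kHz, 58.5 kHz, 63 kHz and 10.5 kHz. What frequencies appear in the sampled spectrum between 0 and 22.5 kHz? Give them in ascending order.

fs/2 = 22.5 kHz.
62.5 kHz mod fs = 17.5 kHz.
17.5 kHz ≤ fs/2 = 22.5 kHz, appears at 17.5 kHz.
58.5 kHz mod fs = 13.5 kHz.
13.5 kHz ≤ fs/2 = 22.5 kHz, appears at 13.5 kHz.
63 kHz mod fs = 18 kHz.
18 kHz ≤ fs/2 = 22.5 kHz, appears at 18 kHz.
10.5 kHz ≤ fs/2 = 22.5 kHz, passes unchanged.
Distinct values: {10.5 kHz, 13.5 kHz, 17.5 kHz, 18 kHz}.

10.5 kHz, 13.5 kHz, 17.5 kHz, 18 kHz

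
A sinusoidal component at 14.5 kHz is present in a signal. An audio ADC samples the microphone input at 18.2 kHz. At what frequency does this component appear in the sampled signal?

3.7 kHz

14.5 kHz > fs/2 = 9.1 kHz, folds to fs − 14.5 kHz = 3.7 kHz.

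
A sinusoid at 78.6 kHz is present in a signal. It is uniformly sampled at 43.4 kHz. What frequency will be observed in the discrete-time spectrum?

8.2 kHz

78.6 kHz mod fs = 35.2 kHz.
35.2 kHz > fs/2 = 21.7 kHz, folds to fs − 35.2 kHz = 8.2 kHz.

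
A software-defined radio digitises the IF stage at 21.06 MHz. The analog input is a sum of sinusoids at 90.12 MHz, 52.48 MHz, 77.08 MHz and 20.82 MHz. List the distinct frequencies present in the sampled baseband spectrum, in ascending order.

fs/2 = 10.53 MHz.
90.12 MHz mod fs = 5.88 MHz.
5.88 MHz ≤ fs/2 = 10.53 MHz, appears at 5.88 MHz.
52.48 MHz mod fs = 10.36 MHz.
10.36 MHz ≤ fs/2 = 10.53 MHz, appears at 10.36 MHz.
77.08 MHz mod fs = 13.9 MHz.
13.9 MHz > fs/2 = 10.53 MHz, folds to fs − 13.9 MHz = 7.16 MHz.
20.82 MHz > fs/2 = 10.53 MHz, folds to fs − 20.82 MHz = 0.24 MHz.
Distinct values: {0.24 MHz, 5.88 MHz, 7.16 MHz, 10.36 MHz}.

0.24 MHz, 5.88 MHz, 7.16 MHz, 10.36 MHz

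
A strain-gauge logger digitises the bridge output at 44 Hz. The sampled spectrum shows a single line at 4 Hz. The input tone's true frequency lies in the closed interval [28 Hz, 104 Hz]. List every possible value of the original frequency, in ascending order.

40 Hz, 48 Hz, 84 Hz, 92 Hz

Frequencies that alias to 4 Hz are k·fs ± 4 Hz for integer k ≥ 0.
k=0: 4 Hz.
k=1: 40 Hz, 48 Hz.
k=2: 84 Hz, 92 Hz.
k=3: 128 Hz, 136 Hz.
Within [28 Hz, 104 Hz]: 40 Hz, 48 Hz, 84 Hz, 92 Hz.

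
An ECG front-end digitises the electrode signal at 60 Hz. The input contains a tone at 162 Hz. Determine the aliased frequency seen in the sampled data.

162 Hz mod fs = 42 Hz.
42 Hz > fs/2 = 30 Hz, folds to fs − 42 Hz = 18 Hz.

18 Hz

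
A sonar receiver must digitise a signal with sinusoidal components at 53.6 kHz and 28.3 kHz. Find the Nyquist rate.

Highest-frequency component: 53.6 kHz.
Nyquist rate = 2 × 53.6 kHz = 107.2 kHz.

107.2 kHz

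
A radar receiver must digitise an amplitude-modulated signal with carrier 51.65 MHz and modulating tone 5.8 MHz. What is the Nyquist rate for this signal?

AM sidebands sit at fc ± fm = 45.85 MHz and 57.45 MHz.
Highest-frequency component: 57.45 MHz.
Nyquist rate = 2 × 57.45 MHz = 114.9 MHz.

114.9 MHz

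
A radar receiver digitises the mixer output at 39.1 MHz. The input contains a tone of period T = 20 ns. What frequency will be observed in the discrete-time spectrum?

T = 20 ns → f = 1/T = 50 MHz.
50 MHz mod fs = 10.9 MHz.
10.9 MHz ≤ fs/2 = 19.55 MHz, appears at 10.9 MHz.

10.9 MHz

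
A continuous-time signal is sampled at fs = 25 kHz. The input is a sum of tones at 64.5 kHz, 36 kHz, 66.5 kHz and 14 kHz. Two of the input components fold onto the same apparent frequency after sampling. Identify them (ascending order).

14 kHz, 36 kHz

fs/2 = 12.5 kHz.
64.5 kHz mod fs = 14.5 kHz.
14.5 kHz > fs/2 = 12.5 kHz, folds to fs − 14.5 kHz = 10.5 kHz.
36 kHz mod fs = 11 kHz.
11 kHz ≤ fs/2 = 12.5 kHz, appears at 11 kHz.
66.5 kHz mod fs = 16.5 kHz.
16.5 kHz > fs/2 = 12.5 kHz, folds to fs − 16.5 kHz = 8.5 kHz.
14 kHz > fs/2 = 12.5 kHz, folds to fs − 14 kHz = 11 kHz.
14 kHz and 36 kHz both map to 11 kHz.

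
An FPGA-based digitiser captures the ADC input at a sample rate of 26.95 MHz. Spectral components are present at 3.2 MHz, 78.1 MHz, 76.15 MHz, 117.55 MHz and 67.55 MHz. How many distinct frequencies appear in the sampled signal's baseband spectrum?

fs/2 = 13.475 MHz.
3.2 MHz ≤ fs/2 = 13.475 MHz, passes unchanged.
78.1 MHz mod fs = 24.2 MHz.
24.2 MHz > fs/2 = 13.475 MHz, folds to fs − 24.2 MHz = 2.75 MHz.
76.15 MHz mod fs = 22.25 MHz.
22.25 MHz > fs/2 = 13.475 MHz, folds to fs − 22.25 MHz = 4.7 MHz.
117.55 MHz mod fs = 9.75 MHz.
9.75 MHz ≤ fs/2 = 13.475 MHz, appears at 9.75 MHz.
67.55 MHz mod fs = 13.65 MHz.
13.65 MHz > fs/2 = 13.475 MHz, folds to fs − 13.65 MHz = 13.3 MHz.
Distinct values: {2.75 MHz, 3.2 MHz, 4.7 MHz, 9.75 MHz, 13.3 MHz} → 5.

5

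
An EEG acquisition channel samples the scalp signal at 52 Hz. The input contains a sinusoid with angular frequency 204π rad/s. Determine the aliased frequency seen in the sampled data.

ω = 204π rad/s → f = ω/(2π) = 102 Hz.
102 Hz mod fs = 50 Hz.
50 Hz > fs/2 = 26 Hz, folds to fs − 50 Hz = 2 Hz.

2 Hz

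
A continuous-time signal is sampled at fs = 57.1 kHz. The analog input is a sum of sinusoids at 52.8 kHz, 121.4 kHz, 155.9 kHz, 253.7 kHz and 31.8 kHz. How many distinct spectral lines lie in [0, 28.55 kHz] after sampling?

4

fs/2 = 28.55 kHz.
52.8 kHz > fs/2 = 28.55 kHz, folds to fs − 52.8 kHz = 4.3 kHz.
121.4 kHz mod fs = 7.2 kHz.
7.2 kHz ≤ fs/2 = 28.55 kHz, appears at 7.2 kHz.
155.9 kHz mod fs = 41.7 kHz.
41.7 kHz > fs/2 = 28.55 kHz, folds to fs − 41.7 kHz = 15.4 kHz.
253.7 kHz mod fs = 25.3 kHz.
25.3 kHz ≤ fs/2 = 28.55 kHz, appears at 25.3 kHz.
31.8 kHz > fs/2 = 28.55 kHz, folds to fs − 31.8 kHz = 25.3 kHz.
Distinct values: {4.3 kHz, 7.2 kHz, 15.4 kHz, 25.3 kHz} → 4.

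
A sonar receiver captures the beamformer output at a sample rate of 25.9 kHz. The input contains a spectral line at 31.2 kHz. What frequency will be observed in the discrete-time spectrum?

31.2 kHz mod fs = 5.3 kHz.
5.3 kHz ≤ fs/2 = 12.95 kHz, appears at 5.3 kHz.

5.3 kHz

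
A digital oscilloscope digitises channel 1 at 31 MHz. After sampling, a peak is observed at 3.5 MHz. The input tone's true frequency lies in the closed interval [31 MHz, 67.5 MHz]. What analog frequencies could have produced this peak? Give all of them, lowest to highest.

Frequencies that alias to 3.5 MHz are k·fs ± 3.5 MHz for integer k ≥ 0.
k=0: 3.5 MHz.
k=1: 27.5 MHz, 34.5 MHz.
k=2: 58.5 MHz, 65.5 MHz.
k=3: 89.5 MHz, 96.5 MHz.
Within [31 MHz, 67.5 MHz]: 34.5 MHz, 58.5 MHz, 65.5 MHz.

34.5 MHz, 58.5 MHz, 65.5 MHz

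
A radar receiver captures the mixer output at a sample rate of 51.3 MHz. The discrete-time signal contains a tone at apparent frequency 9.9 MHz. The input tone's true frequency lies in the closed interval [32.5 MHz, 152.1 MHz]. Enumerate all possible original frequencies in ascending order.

41.4 MHz, 61.2 MHz, 92.7 MHz, 112.5 MHz, 144 MHz

Frequencies that alias to 9.9 MHz are k·fs ± 9.9 MHz for integer k ≥ 0.
k=0: 9.9 MHz.
k=1: 41.4 MHz, 61.2 MHz.
k=2: 92.7 MHz, 112.5 MHz.
k=3: 144 MHz, 163.8 MHz.
k=4: 195.3 MHz, 215.1 MHz.
Within [32.5 MHz, 152.1 MHz]: 41.4 MHz, 61.2 MHz, 92.7 MHz, 112.5 MHz, 144 MHz.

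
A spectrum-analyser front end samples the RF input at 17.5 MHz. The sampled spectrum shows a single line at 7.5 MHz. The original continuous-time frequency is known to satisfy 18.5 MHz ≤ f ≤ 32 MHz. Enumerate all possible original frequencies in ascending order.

Frequencies that alias to 7.5 MHz are k·fs ± 7.5 MHz for integer k ≥ 0.
k=0: 7.5 MHz.
k=1: 10 MHz, 25 MHz.
k=2: 27.5 MHz, 42.5 MHz.
k=3: 45 MHz, 60 MHz.
Within [18.5 MHz, 32 MHz]: 25 MHz, 27.5 MHz.

25 MHz, 27.5 MHz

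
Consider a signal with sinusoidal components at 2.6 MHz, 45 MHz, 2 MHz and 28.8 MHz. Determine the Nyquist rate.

90 MHz

Highest-frequency component: 45 MHz.
Nyquist rate = 2 × 45 MHz = 90 MHz.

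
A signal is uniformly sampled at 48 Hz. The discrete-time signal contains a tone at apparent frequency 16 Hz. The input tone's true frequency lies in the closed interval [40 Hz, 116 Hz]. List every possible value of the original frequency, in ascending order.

64 Hz, 80 Hz, 112 Hz

Frequencies that alias to 16 Hz are k·fs ± 16 Hz for integer k ≥ 0.
k=0: 16 Hz.
k=1: 32 Hz, 64 Hz.
k=2: 80 Hz, 112 Hz.
k=3: 128 Hz, 160 Hz.
Within [40 Hz, 116 Hz]: 64 Hz, 80 Hz, 112 Hz.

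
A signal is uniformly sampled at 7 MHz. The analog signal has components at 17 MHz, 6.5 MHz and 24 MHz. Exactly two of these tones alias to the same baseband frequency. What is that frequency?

3 MHz

fs/2 = 3.5 MHz.
17 MHz mod fs = 3 MHz.
3 MHz ≤ fs/2 = 3.5 MHz, appears at 3 MHz.
6.5 MHz > fs/2 = 3.5 MHz, folds to fs − 6.5 MHz = 0.5 MHz.
24 MHz mod fs = 3 MHz.
3 MHz ≤ fs/2 = 3.5 MHz, appears at 3 MHz.
17 MHz and 24 MHz both map to 3 MHz.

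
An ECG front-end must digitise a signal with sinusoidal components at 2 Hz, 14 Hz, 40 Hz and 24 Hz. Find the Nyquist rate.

80 Hz

Highest-frequency component: 40 Hz.
Nyquist rate = 2 × 40 Hz = 80 Hz.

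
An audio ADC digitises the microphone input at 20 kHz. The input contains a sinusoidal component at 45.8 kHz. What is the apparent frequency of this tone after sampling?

5.8 kHz

45.8 kHz mod fs = 5.8 kHz.
5.8 kHz ≤ fs/2 = 10 kHz, appears at 5.8 kHz.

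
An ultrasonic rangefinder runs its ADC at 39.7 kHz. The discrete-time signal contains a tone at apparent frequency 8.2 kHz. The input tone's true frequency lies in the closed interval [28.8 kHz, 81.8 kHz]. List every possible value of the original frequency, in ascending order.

Frequencies that alias to 8.2 kHz are k·fs ± 8.2 kHz for integer k ≥ 0.
k=0: 8.2 kHz.
k=1: 31.5 kHz, 47.9 kHz.
k=2: 71.2 kHz, 87.6 kHz.
k=3: 110.9 kHz, 127.3 kHz.
Within [28.8 kHz, 81.8 kHz]: 31.5 kHz, 47.9 kHz, 71.2 kHz.

31.5 kHz, 47.9 kHz, 71.2 kHz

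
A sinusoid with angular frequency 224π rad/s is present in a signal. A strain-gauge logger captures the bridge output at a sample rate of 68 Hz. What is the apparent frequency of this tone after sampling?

ω = 224π rad/s → f = ω/(2π) = 112 Hz.
112 Hz mod fs = 44 Hz.
44 Hz > fs/2 = 34 Hz, folds to fs − 44 Hz = 24 Hz.

24 Hz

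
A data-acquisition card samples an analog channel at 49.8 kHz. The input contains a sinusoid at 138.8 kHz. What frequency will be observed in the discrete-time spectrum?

138.8 kHz mod fs = 39.2 kHz.
39.2 kHz > fs/2 = 24.9 kHz, folds to fs − 39.2 kHz = 10.6 kHz.

10.6 kHz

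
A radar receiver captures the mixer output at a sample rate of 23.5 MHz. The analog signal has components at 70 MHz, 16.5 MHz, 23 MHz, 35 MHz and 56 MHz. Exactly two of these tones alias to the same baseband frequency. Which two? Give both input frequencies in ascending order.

fs/2 = 11.75 MHz.
70 MHz mod fs = 23 MHz.
23 MHz > fs/2 = 11.75 MHz, folds to fs − 23 MHz = 0.5 MHz.
16.5 MHz > fs/2 = 11.75 MHz, folds to fs − 16.5 MHz = 7 MHz.
23 MHz > fs/2 = 11.75 MHz, folds to fs − 23 MHz = 0.5 MHz.
35 MHz mod fs = 11.5 MHz.
11.5 MHz ≤ fs/2 = 11.75 MHz, appears at 11.5 MHz.
56 MHz mod fs = 9 MHz.
9 MHz ≤ fs/2 = 11.75 MHz, appears at 9 MHz.
23 MHz and 70 MHz both map to 0.5 MHz.

23 MHz, 70 MHz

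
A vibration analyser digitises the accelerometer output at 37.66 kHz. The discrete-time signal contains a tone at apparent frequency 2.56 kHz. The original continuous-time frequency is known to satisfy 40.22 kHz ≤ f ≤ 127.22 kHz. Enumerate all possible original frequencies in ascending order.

40.22 kHz, 72.76 kHz, 77.88 kHz, 110.42 kHz, 115.54 kHz

Frequencies that alias to 2.56 kHz are k·fs ± 2.56 kHz for integer k ≥ 0.
k=0: 2.56 kHz.
k=1: 35.1 kHz, 40.22 kHz.
k=2: 72.76 kHz, 77.88 kHz.
k=3: 110.42 kHz, 115.54 kHz.
k=4: 148.08 kHz, 153.2 kHz.
Within [40.22 kHz, 127.22 kHz]: 40.22 kHz, 72.76 kHz, 77.88 kHz, 110.42 kHz, 115.54 kHz.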